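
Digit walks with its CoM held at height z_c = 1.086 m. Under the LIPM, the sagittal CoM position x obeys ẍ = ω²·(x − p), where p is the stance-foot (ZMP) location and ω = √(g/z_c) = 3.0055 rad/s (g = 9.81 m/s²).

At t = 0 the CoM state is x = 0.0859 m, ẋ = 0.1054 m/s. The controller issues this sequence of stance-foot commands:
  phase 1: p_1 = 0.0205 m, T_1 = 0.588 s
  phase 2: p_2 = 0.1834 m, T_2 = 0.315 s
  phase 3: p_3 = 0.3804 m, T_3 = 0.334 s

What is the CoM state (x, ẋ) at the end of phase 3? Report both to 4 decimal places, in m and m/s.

phase 1: p=0.0205, T=0.588, ωT=1.767234, cosh=3.012721, sinh=2.841916; start (x,ẋ)=(0.085900, 0.105400) → end (x,ẋ)=(0.317195, 0.876147)
phase 2: p=0.1834, T=0.315, ωT=0.946732, cosh=1.482641, sinh=1.094634; start (x,ẋ)=(0.317195, 0.876147) → end (x,ẋ)=(0.700872, 1.739187)
phase 3: p=0.3804, T=0.334, ωT=1.003837, cosh=1.547601, sinh=1.181131; start (x,ẋ)=(0.700872, 1.739187) → end (x,ẋ)=(1.559845, 3.829208)

x = 1.5598, ẋ = 3.8292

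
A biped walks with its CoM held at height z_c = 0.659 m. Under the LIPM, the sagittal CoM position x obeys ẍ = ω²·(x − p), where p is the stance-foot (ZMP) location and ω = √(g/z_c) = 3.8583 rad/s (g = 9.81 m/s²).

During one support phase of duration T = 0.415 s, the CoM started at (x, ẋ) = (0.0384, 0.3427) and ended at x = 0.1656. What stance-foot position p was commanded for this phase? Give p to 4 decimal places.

ωT = 3.8583·0.415 = 1.601194; cosh(ωT) = 2.580304, sinh(ωT) = 2.378648
x(T) = p + (x₀−p)·cosh(ωT) + (ẋ₀/ω)·sinh(ωT) ⇒ p·(1 − cosh) = x(T) − x₀·cosh − (ẋ₀/ω)·sinh
numerator   = 0.1656 − (0.0384)·2.580304 − (0.3427/3.8583)·2.378648 = -0.144759
denominator = 1 − 2.580304 = -1.580304
p = -0.144759 / -1.580304 = 0.0916

p = 0.0916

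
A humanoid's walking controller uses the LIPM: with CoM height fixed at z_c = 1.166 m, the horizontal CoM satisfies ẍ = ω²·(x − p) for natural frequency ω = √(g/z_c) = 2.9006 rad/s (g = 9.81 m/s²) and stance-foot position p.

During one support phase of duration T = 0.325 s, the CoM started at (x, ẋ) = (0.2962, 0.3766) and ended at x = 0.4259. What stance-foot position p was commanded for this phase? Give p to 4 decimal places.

ωT = 2.9006·0.325 = 0.942695; cosh(ωT) = 1.478233, sinh(ωT) = 1.088657
x(T) = p + (x₀−p)·cosh(ωT) + (ẋ₀/ω)·sinh(ωT) ⇒ p·(1 − cosh) = x(T) − x₀·cosh − (ẋ₀/ω)·sinh
numerator   = 0.4259 − (0.2962)·1.478233 − (0.3766/2.9006)·1.088657 = -0.153299
denominator = 1 − 1.478233 = -0.478233
p = -0.153299 / -0.478233 = 0.3206

p = 0.3206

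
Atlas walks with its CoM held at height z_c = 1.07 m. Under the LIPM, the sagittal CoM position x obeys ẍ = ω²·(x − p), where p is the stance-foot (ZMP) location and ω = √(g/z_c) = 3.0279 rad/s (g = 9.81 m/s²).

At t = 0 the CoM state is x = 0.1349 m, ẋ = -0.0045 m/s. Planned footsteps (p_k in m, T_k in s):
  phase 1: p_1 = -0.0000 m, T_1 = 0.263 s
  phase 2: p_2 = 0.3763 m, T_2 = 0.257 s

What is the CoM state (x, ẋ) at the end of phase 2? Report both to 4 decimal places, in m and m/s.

phase 1: p=-0.0000, T=0.263, ωT=0.796338, cosh=1.334191, sinh=0.883214; start (x,ẋ)=(0.134900, -0.004500) → end (x,ẋ)=(0.178670, 0.354757)
phase 2: p=0.3763, T=0.257, ωT=0.778170, cosh=1.318365, sinh=0.859119; start (x,ẋ)=(0.178670, 0.354757) → end (x,ẋ)=(0.216408, -0.046402)

x = 0.2164, ẋ = -0.0464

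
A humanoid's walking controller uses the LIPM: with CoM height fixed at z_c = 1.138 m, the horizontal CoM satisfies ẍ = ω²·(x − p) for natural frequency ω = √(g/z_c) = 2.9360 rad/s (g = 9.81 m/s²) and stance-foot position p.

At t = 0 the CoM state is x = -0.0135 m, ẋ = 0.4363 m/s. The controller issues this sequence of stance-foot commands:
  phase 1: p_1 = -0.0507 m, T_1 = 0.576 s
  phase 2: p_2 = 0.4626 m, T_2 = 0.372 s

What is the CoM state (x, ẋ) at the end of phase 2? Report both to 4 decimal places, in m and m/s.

phase 1: p=-0.0507, T=0.576, ωT=1.691136, cosh=2.804975, sinh=2.620665; start (x,ẋ)=(-0.013500, 0.436300) → end (x,ẋ)=(0.443085, 1.510038)
phase 2: p=0.4626, T=0.372, ωT=1.092192, cosh=1.658141, sinh=1.322660; start (x,ẋ)=(0.443085, 1.510038) → end (x,ẋ)=(1.110510, 2.428073)

x = 1.1105, ẋ = 2.4281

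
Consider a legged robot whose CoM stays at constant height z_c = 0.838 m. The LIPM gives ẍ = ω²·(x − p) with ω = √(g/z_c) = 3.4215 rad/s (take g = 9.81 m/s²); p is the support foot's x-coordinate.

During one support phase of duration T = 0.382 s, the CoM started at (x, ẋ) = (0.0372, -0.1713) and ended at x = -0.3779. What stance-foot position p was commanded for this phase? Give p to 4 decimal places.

ωT = 3.4215·0.382 = 1.307013; cosh(ωT) = 1.982874, sinh(ωT) = 1.712246
x(T) = p + (x₀−p)·cosh(ωT) + (ẋ₀/ω)·sinh(ωT) ⇒ p·(1 − cosh) = x(T) − x₀·cosh − (ẋ₀/ω)·sinh
numerator   = -0.3779 − (0.0372)·1.982874 − (-0.1713/3.4215)·1.712246 = -0.365938
denominator = 1 − 1.982874 = -0.982874
p = -0.365938 / -0.982874 = 0.3723

p = 0.3723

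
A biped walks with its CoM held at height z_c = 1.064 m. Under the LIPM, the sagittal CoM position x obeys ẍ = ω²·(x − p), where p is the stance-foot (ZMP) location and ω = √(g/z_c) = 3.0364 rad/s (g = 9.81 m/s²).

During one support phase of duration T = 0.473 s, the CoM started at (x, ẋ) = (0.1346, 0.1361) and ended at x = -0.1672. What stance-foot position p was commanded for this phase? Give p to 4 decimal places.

p = 0.4545

ωT = 3.0364·0.473 = 1.436217; cosh(ωT) = 2.221293, sinh(ωT) = 1.983467
x(T) = p + (x₀−p)·cosh(ωT) + (ẋ₀/ω)·sinh(ωT) ⇒ p·(1 − cosh) = x(T) − x₀·cosh − (ẋ₀/ω)·sinh
numerator   = -0.1672 − (0.1346)·2.221293 − (0.1361/3.0364)·1.983467 = -0.555091
denominator = 1 − 2.221293 = -1.221293
p = -0.555091 / -1.221293 = 0.4545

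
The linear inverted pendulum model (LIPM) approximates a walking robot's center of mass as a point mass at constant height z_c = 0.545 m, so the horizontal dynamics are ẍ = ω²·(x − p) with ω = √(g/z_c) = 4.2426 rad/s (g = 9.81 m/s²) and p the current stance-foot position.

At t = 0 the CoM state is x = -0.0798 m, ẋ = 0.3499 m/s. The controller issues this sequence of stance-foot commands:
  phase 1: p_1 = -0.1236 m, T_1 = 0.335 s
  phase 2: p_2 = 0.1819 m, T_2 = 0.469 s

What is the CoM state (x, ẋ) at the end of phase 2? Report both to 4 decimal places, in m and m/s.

x = 0.9560, ẋ = 3.4669

phase 1: p=-0.1236, T=0.335, ωT=1.421271, cosh=2.191895, sinh=1.950488; start (x,ẋ)=(-0.079800, 0.349900) → end (x,ẋ)=(0.133268, 1.129395)
phase 2: p=0.1819, T=0.469, ωT=1.989779, cosh=3.725323, sinh=3.588597; start (x,ẋ)=(0.133268, 1.129395) → end (x,ẋ)=(0.956026, 3.466933)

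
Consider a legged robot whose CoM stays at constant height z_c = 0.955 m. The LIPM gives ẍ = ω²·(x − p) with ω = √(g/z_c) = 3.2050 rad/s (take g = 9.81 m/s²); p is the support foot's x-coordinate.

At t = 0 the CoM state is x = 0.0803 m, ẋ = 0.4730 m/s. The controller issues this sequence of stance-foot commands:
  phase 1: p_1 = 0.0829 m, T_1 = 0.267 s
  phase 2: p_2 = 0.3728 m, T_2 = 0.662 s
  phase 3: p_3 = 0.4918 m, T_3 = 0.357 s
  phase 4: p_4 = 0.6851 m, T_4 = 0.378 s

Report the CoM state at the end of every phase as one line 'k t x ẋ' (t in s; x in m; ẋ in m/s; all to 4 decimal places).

phase 1: p=0.0829, T=0.267, ωT=0.855735, cosh=1.389037, sinh=0.964066; start (x,ẋ)=(0.080300, 0.473000) → end (x,ẋ)=(0.221567, 0.648981)
phase 2: p=0.3728, T=0.662, ωT=2.121710, cosh=4.232611, sinh=4.112785; start (x,ẋ)=(0.221567, 0.648981) → end (x,ẋ)=(0.565489, 0.753413)
phase 3: p=0.4918, T=0.357, ωT=1.144185, cosh=1.729182, sinh=1.410699; start (x,ẋ)=(0.565489, 0.753413) → end (x,ẋ)=(0.950841, 1.635958)
phase 4: p=0.6851, T=0.378, ωT=1.211490, cosh=1.828119, sinh=1.530366; start (x,ẋ)=(0.950841, 1.635958) → end (x,ẋ)=(1.952064, 4.294136)

1 0.2670 0.2216 0.6490
2 0.9290 0.5655 0.7534
3 1.2860 0.9508 1.6360
4 1.6640 1.9521 4.2941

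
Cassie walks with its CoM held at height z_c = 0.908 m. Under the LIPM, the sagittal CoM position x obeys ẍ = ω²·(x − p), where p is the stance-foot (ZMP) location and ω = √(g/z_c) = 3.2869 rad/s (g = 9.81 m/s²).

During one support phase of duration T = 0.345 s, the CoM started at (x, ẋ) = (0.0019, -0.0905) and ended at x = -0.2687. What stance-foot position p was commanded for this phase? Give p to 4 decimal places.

p = 0.3268

ωT = 3.2869·0.345 = 1.133981; cosh(ωT) = 1.714877, sinh(ωT) = 1.393127
x(T) = p + (x₀−p)·cosh(ωT) + (ẋ₀/ω)·sinh(ωT) ⇒ p·(1 − cosh) = x(T) − x₀·cosh − (ẋ₀/ω)·sinh
numerator   = -0.2687 − (0.0019)·1.714877 − (-0.0905/3.2869)·1.393127 = -0.233601
denominator = 1 − 1.714877 = -0.714877
p = -0.233601 / -0.714877 = 0.3268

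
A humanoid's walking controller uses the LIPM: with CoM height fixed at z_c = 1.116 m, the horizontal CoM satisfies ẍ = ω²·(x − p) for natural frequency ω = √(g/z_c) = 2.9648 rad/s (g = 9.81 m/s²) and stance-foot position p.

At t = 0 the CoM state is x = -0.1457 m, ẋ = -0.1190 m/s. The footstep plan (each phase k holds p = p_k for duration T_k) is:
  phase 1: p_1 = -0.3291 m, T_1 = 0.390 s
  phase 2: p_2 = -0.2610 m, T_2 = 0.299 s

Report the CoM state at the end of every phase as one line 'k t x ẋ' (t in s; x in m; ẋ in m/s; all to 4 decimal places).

1 0.3900 -0.0663 0.5707
2 0.6890 0.2092 1.3914

phase 1: p=-0.3291, T=0.390, ωT=1.156272, cosh=1.746360, sinh=1.431703; start (x,ẋ)=(-0.145700, -0.119000) → end (x,ẋ)=(-0.066283, 0.570664)
phase 2: p=-0.2610, T=0.299, ωT=0.886475, cosh=1.419334, sinh=1.007228; start (x,ẋ)=(-0.066283, 0.570664) → end (x,ẋ)=(0.209240, 1.391432)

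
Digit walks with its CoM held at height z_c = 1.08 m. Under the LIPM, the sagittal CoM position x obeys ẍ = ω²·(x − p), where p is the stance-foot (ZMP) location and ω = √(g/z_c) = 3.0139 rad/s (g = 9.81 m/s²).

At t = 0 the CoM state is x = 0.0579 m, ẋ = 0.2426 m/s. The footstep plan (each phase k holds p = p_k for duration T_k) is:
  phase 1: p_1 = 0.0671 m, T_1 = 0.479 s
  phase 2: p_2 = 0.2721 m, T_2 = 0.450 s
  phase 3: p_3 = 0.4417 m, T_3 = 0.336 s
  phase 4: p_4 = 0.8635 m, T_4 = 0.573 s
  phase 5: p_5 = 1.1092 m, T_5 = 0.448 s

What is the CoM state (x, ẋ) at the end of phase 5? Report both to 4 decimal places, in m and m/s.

x = 2.1969, ẋ = 3.5403

phase 1: p=0.0671, T=0.479, ωT=1.443658, cosh=2.236113, sinh=2.000051; start (x,ẋ)=(0.057900, 0.242600) → end (x,ẋ)=(0.207519, 0.487024)
phase 2: p=0.2721, T=0.450, ωT=1.356255, cosh=2.069627, sinh=1.812003; start (x,ẋ)=(0.207519, 0.487024) → end (x,ẋ)=(0.431248, 0.655270)
phase 3: p=0.4417, T=0.336, ωT=1.012670, cosh=1.558095, sinh=1.194847; start (x,ẋ)=(0.431248, 0.655270) → end (x,ẋ)=(0.685194, 0.983334)
phase 4: p=0.8635, T=0.573, ωT=1.726965, cosh=2.900691, sinh=2.722868; start (x,ẋ)=(0.685194, 0.983334) → end (x,ẋ)=(1.234669, 1.389087)
phase 5: p=1.1092, T=0.448, ωT=1.350227, cosh=2.058742, sinh=1.799560; start (x,ẋ)=(1.234669, 1.389087) → end (x,ẋ)=(2.196914, 3.540276)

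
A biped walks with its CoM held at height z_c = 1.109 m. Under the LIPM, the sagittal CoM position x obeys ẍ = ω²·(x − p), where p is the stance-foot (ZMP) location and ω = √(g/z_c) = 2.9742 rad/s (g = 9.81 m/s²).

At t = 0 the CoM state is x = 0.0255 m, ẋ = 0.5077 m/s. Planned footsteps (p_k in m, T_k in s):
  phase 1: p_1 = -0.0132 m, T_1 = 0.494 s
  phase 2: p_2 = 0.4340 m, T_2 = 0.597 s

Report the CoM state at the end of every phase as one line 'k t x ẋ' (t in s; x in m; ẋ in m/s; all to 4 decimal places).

phase 1: p=-0.0132, T=0.494, ωT=1.469255, cosh=2.288046, sinh=2.057949; start (x,ẋ)=(0.025500, 0.507700) → end (x,ẋ)=(0.426642, 1.398514)
phase 2: p=0.4340, T=0.597, ωT=1.775597, cosh=3.036595, sinh=2.867212; start (x,ẋ)=(0.426642, 1.398514) → end (x,ẋ)=(1.759864, 4.183975)

1 0.4940 0.4266 1.3985
2 1.0910 1.7599 4.1840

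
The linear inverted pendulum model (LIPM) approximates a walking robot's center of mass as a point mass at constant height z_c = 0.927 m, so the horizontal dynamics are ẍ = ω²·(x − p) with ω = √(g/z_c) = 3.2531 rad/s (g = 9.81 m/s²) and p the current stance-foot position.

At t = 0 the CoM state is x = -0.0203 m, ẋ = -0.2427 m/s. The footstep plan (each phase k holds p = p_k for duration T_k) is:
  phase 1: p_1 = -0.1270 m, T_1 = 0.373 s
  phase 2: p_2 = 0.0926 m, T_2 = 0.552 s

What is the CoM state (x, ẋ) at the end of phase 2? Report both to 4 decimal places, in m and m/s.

x = -0.2573, ẋ = -1.0488

phase 1: p=-0.1270, T=0.373, ωT=1.213406, cosh=1.831055, sinh=1.533872; start (x,ẋ)=(-0.020300, -0.242700) → end (x,ẋ)=(-0.046062, 0.088019)
phase 2: p=0.0926, T=0.552, ωT=1.795711, cosh=3.094883, sinh=2.928874; start (x,ẋ)=(-0.046062, 0.088019) → end (x,ẋ)=(-0.257297, -1.048754)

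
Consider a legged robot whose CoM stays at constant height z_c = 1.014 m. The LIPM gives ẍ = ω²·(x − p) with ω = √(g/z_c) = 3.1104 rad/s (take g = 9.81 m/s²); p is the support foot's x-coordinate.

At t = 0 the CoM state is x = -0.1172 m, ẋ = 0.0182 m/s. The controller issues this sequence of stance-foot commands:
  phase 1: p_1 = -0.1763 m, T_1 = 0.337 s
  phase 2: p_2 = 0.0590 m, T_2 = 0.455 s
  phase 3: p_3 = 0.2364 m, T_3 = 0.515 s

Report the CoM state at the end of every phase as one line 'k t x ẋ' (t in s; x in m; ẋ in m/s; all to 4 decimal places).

phase 1: p=-0.1763, T=0.337, ωT=1.048205, cosh=1.601546, sinh=1.250980; start (x,ẋ)=(-0.117200, 0.018200) → end (x,ẋ)=(-0.074329, 0.259109)
phase 2: p=0.0590, T=0.455, ωT=1.415232, cosh=2.180155, sinh=1.937286; start (x,ẋ)=(-0.074329, 0.259109) → end (x,ẋ)=(-0.070293, -0.238506)
phase 3: p=0.2364, T=0.515, ωT=1.601856, cosh=2.581878, sinh=2.380356; start (x,ẋ)=(-0.070293, -0.238506) → end (x,ẋ)=(-0.737971, -2.886508)

1 0.3370 -0.0743 0.2591
2 0.7920 -0.0703 -0.2385
3 1.3070 -0.7380 -2.8865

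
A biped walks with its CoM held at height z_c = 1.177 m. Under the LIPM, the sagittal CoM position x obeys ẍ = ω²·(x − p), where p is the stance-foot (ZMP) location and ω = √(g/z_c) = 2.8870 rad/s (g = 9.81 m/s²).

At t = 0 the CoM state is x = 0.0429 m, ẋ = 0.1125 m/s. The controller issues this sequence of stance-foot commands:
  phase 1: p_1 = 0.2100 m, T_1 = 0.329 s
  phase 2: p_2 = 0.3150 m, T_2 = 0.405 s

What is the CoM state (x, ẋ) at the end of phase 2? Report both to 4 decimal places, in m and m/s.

phase 1: p=0.2100, T=0.329, ωT=0.949823, cosh=1.486031, sinh=1.099221; start (x,ẋ)=(0.042900, 0.112500) → end (x,ẋ)=(0.004518, -0.363105)
phase 2: p=0.3150, T=0.405, ωT=1.169235, cosh=1.765067, sinh=1.454462; start (x,ẋ)=(0.004518, -0.363105) → end (x,ẋ)=(-0.415952, -1.944627)

x = -0.4160, ẋ = -1.9446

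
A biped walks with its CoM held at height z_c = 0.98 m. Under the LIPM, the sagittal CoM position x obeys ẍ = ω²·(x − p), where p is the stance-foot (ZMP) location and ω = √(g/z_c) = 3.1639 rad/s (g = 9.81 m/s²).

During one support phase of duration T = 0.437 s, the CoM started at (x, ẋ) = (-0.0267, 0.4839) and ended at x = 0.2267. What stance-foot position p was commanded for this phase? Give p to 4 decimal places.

p = 0.0021

ωT = 3.1639·0.437 = 1.382624; cosh(ωT) = 2.118133, sinh(ωT) = 1.867214
x(T) = p + (x₀−p)·cosh(ωT) + (ẋ₀/ω)·sinh(ωT) ⇒ p·(1 − cosh) = x(T) − x₀·cosh − (ẋ₀/ω)·sinh
numerator   = 0.2267 − (-0.0267)·2.118133 − (0.4839/3.1639)·1.867214 = -0.002325
denominator = 1 − 2.118133 = -1.118133
p = -0.002325 / -1.118133 = 0.0021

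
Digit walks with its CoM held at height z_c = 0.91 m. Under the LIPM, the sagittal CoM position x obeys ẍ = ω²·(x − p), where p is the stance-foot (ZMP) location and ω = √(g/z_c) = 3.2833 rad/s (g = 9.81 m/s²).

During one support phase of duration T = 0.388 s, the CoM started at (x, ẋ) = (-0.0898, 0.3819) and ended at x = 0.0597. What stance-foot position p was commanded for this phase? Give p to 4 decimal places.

ωT = 3.2833·0.388 = 1.273920; cosh(ωT) = 1.927286, sinh(ωT) = 1.647554
x(T) = p + (x₀−p)·cosh(ωT) + (ẋ₀/ω)·sinh(ωT) ⇒ p·(1 − cosh) = x(T) − x₀·cosh − (ẋ₀/ω)·sinh
numerator   = 0.0597 − (-0.0898)·1.927286 − (0.3819/3.2833)·1.647554 = 0.041134
denominator = 1 − 1.927286 = -0.927286
p = 0.041134 / -0.927286 = -0.0444

p = -0.0444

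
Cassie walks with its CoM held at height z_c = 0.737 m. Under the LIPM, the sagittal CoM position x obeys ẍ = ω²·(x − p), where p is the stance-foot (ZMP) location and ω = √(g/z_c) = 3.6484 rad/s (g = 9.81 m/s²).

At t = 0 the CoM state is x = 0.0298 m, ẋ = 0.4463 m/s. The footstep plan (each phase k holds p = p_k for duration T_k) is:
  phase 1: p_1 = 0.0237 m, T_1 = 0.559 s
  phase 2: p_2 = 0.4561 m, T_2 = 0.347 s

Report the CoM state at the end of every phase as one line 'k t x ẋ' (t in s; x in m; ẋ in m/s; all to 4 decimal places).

1 0.5590 0.5097 1.8283
2 0.9060 1.3768 3.8193

phase 1: p=0.0237, T=0.559, ωT=2.039456, cosh=3.908262, sinh=3.778162; start (x,ẋ)=(0.029800, 0.446300) → end (x,ẋ)=(0.509714, 1.828341)
phase 2: p=0.4561, T=0.347, ωT=1.265995, cosh=1.914289, sinh=1.632330; start (x,ẋ)=(0.509714, 1.828341) → end (x,ẋ)=(1.376750, 3.819265)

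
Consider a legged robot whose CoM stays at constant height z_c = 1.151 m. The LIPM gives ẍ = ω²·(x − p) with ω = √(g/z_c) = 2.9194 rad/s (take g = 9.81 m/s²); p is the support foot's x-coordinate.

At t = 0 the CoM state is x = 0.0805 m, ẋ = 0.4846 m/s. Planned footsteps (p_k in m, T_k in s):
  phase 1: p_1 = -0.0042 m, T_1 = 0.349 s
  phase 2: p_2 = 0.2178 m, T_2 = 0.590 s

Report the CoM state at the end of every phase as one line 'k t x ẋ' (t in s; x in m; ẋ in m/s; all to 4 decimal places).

1 0.3490 0.3283 1.0565
2 0.9390 1.5177 3.9261

phase 1: p=-0.0042, T=0.349, ωT=1.018871, cosh=1.565533, sinh=1.204531; start (x,ẋ)=(0.080500, 0.484600) → end (x,ẋ)=(0.328344, 1.056506)
phase 2: p=0.2178, T=0.590, ωT=1.722446, cosh=2.888417, sinh=2.709788; start (x,ẋ)=(0.328344, 1.056506) → end (x,ẋ)=(1.517747, 3.926141)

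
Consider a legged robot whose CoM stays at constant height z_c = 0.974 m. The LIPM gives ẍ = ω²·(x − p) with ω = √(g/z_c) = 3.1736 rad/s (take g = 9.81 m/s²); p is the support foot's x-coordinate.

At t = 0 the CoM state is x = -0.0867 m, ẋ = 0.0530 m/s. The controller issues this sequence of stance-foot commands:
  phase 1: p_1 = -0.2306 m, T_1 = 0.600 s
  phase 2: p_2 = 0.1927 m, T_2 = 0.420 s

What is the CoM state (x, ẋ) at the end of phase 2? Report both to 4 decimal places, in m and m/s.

phase 1: p=-0.2306, T=0.600, ωT=1.904160, cosh=3.431357, sinh=3.282409; start (x,ẋ)=(-0.086700, 0.053000) → end (x,ẋ)=(0.317989, 1.680876)
phase 2: p=0.1927, T=0.420, ωT=1.332912, cosh=2.027889, sinh=1.764181; start (x,ẋ)=(0.317989, 1.680876) → end (x,ẋ)=(1.381159, 4.110100)

x = 1.3812, ẋ = 4.1101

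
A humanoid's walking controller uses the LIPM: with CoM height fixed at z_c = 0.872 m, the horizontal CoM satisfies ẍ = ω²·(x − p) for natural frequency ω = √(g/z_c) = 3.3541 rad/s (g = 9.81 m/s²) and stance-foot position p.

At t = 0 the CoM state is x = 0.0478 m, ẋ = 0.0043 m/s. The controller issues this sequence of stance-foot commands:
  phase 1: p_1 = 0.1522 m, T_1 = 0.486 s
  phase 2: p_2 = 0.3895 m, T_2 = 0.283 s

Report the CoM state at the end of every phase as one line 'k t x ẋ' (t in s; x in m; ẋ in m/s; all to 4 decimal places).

phase 1: p=0.1522, T=0.486, ωT=1.630093, cosh=2.650129, sinh=2.454218; start (x,ẋ)=(0.047800, 0.004300) → end (x,ẋ)=(-0.121327, -0.847993)
phase 2: p=0.3895, T=0.283, ωT=0.949210, cosh=1.485358, sinh=1.098311; start (x,ẋ)=(-0.121327, -0.847993) → end (x,ẋ)=(-0.646939, -3.141381)

1 0.4860 -0.1213 -0.8480
2 0.7690 -0.6469 -3.1414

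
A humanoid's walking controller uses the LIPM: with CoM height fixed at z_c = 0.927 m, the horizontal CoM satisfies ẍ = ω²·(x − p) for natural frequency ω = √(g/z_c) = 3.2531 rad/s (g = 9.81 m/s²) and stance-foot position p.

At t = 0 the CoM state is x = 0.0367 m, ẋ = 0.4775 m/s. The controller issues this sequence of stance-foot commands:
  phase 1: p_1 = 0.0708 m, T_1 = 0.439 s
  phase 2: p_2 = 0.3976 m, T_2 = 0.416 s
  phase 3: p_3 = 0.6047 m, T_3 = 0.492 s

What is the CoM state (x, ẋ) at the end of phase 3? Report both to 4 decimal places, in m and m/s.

phase 1: p=0.0708, T=0.439, ωT=1.428111, cosh=2.205287, sinh=1.965526; start (x,ẋ)=(0.036700, 0.477500) → end (x,ẋ)=(0.284106, 0.834987)
phase 2: p=0.3976, T=0.416, ωT=1.353290, cosh=2.064262, sinh=1.805873; start (x,ẋ)=(0.284106, 0.834987) → end (x,ẋ)=(0.626839, 1.056889)
phase 3: p=0.6047, T=0.492, ωT=1.600525, cosh=2.578712, sinh=2.376922; start (x,ẋ)=(0.626839, 1.056889) → end (x,ẋ)=(1.434021, 2.896601)

x = 1.4340, ẋ = 2.8966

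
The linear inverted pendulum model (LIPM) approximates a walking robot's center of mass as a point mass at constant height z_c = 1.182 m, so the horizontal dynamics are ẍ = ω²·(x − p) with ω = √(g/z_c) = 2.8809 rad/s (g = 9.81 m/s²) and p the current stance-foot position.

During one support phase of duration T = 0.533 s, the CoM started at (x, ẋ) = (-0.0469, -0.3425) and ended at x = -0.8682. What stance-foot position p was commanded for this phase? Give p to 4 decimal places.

ωT = 2.8809·0.533 = 1.535520; cosh(ωT) = 2.429541, sinh(ωT) = 2.214197
x(T) = p + (x₀−p)·cosh(ωT) + (ẋ₀/ω)·sinh(ωT) ⇒ p·(1 − cosh) = x(T) − x₀·cosh − (ẋ₀/ω)·sinh
numerator   = -0.8682 − (-0.0469)·2.429541 − (-0.3425/2.8809)·2.214197 = -0.491016
denominator = 1 − 2.429541 = -1.429541
p = -0.491016 / -1.429541 = 0.3435

p = 0.3435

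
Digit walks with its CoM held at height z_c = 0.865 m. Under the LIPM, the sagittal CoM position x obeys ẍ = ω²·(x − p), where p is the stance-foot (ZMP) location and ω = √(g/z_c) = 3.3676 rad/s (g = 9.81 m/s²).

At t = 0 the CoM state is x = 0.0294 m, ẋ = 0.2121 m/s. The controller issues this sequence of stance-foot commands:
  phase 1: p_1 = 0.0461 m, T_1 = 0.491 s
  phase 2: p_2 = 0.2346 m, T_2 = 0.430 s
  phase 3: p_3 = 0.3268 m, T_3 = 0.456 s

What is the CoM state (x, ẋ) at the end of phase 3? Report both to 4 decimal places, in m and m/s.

phase 1: p=0.0461, T=0.491, ωT=1.653492, cosh=2.708286, sinh=2.516906; start (x,ẋ)=(0.029400, 0.212100) → end (x,ẋ)=(0.159393, 0.432879)
phase 2: p=0.2346, T=0.430, ωT=1.448068, cosh=2.244955, sinh=2.009931; start (x,ẋ)=(0.159393, 0.432879) → end (x,ẋ)=(0.324125, 0.462744)
phase 3: p=0.3268, T=0.456, ωT=1.535626, cosh=2.429775, sinh=2.214455; start (x,ẋ)=(0.324125, 0.462744) → end (x,ẋ)=(0.624589, 1.104411)

x = 0.6246, ẋ = 1.1044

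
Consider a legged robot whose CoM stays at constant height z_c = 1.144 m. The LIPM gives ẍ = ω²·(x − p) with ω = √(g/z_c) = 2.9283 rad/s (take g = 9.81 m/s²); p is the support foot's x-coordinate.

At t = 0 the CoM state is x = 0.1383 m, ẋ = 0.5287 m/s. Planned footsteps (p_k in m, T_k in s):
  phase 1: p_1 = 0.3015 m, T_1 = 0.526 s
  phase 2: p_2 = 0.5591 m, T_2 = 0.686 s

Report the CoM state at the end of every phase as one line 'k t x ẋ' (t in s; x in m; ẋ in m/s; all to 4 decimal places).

1 0.5260 0.3051 0.2264
2 1.2120 -0.1215 -1.8630

phase 1: p=0.3015, T=0.526, ωT=1.540286, cosh=2.440122, sinh=2.225802; start (x,ẋ)=(0.138300, 0.528700) → end (x,ẋ)=(0.305137, 0.226385)
phase 2: p=0.5591, T=0.686, ωT=2.008814, cosh=3.794309, sinh=3.660161; start (x,ẋ)=(0.305137, 0.226385) → end (x,ẋ)=(-0.121549, -1.863012)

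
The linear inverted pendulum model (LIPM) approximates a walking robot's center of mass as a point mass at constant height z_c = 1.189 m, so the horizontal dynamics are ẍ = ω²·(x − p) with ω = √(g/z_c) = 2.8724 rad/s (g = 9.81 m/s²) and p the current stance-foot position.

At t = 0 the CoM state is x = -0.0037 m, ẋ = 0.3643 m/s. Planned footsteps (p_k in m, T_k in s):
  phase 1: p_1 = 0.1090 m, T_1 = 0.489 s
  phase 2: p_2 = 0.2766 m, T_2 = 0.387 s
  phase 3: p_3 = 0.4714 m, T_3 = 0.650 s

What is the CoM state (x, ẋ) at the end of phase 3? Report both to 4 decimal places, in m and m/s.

phase 1: p=0.1090, T=0.489, ωT=1.404604, cosh=2.159688, sinh=1.914224; start (x,ẋ)=(-0.003700, 0.364300) → end (x,ẋ)=(0.108380, 0.167103)
phase 2: p=0.2766, T=0.387, ωT=1.111619, cosh=1.684150, sinh=1.355124; start (x,ẋ)=(0.108380, 0.167103) → end (x,ẋ)=(0.072127, -0.373364)
phase 3: p=0.4714, T=0.650, ωT=1.867060, cosh=3.311913, sinh=3.157336; start (x,ẋ)=(0.072127, -0.373364) → end (x,ẋ)=(-1.261359, -4.857610)

x = -1.2614, ẋ = -4.8576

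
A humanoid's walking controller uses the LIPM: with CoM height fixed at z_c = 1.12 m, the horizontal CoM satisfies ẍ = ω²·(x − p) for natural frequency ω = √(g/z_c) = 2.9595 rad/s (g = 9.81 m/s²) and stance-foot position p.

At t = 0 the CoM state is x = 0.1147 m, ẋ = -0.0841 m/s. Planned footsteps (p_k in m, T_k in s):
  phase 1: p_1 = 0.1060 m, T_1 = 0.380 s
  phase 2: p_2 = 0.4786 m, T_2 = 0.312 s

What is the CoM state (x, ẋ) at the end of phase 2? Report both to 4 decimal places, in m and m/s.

x = -0.1385, ẋ = -1.4024

phase 1: p=0.1060, T=0.380, ωT=1.124610, cosh=1.701897, sinh=1.377118; start (x,ẋ)=(0.114700, -0.084100) → end (x,ẋ)=(0.081673, -0.107672)
phase 2: p=0.4786, T=0.312, ωT=0.923364, cosh=1.457463, sinh=1.060283; start (x,ẋ)=(0.081673, -0.107672) → end (x,ẋ)=(-0.138482, -1.402448)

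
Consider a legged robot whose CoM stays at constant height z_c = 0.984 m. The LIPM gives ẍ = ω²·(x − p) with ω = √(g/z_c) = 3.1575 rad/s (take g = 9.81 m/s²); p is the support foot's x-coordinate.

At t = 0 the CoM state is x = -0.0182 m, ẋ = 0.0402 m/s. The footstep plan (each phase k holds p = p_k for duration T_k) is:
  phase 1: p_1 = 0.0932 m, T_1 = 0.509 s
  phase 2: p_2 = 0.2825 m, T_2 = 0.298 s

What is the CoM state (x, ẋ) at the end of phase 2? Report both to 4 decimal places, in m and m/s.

phase 1: p=0.0932, T=0.509, ωT=1.607168, cosh=2.594558, sinh=2.394103; start (x,ẋ)=(-0.018200, 0.040200) → end (x,ẋ)=(-0.165353, -0.737814)
phase 2: p=0.2825, T=0.298, ωT=0.940935, cosh=1.476319, sinh=1.086057; start (x,ẋ)=(-0.165353, -0.737814) → end (x,ẋ)=(-0.632453, -2.625037)

x = -0.6325, ẋ = -2.6250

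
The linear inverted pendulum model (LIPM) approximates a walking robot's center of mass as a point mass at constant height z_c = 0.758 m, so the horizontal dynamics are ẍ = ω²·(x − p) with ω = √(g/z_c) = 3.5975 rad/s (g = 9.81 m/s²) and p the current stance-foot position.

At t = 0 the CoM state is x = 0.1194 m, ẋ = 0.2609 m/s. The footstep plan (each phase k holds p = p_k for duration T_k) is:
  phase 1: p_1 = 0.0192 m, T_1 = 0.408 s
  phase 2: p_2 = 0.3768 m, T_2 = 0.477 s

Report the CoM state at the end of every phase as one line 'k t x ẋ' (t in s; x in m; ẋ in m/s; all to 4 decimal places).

1 0.4080 0.3972 1.3368
2 0.8850 1.4353 4.0350

phase 1: p=0.0192, T=0.408, ωT=1.467780, cosh=2.285014, sinh=2.054577; start (x,ẋ)=(0.119400, 0.260900) → end (x,ẋ)=(0.397162, 1.336772)
phase 2: p=0.3768, T=0.477, ωT=1.716007, cosh=2.871030, sinh=2.691247; start (x,ẋ)=(0.397162, 1.336772) → end (x,ẋ)=(1.435282, 4.035049)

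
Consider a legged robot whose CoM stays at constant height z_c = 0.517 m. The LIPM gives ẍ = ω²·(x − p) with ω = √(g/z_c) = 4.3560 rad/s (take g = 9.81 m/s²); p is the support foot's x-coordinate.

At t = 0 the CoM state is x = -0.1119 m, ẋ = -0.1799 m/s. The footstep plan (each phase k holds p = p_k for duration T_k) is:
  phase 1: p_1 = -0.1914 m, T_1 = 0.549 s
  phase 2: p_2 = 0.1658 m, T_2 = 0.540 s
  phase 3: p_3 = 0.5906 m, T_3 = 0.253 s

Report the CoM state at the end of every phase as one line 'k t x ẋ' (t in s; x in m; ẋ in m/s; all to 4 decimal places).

1 0.5490 0.0229 0.8853
2 1.0890 0.4662 1.4520
3 1.3420 0.8291 1.7012

phase 1: p=-0.1914, T=0.549, ωT=2.391444, cosh=5.510381, sinh=5.418883; start (x,ẋ)=(-0.111900, -0.179900) → end (x,ẋ)=(0.022879, 0.885253)
phase 2: p=0.1658, T=0.540, ωT=2.352240, cosh=5.302120, sinh=5.206964; start (x,ẋ)=(0.022879, 0.885253) → end (x,ẋ)=(0.466206, 1.452045)
phase 3: p=0.5906, T=0.253, ωT=1.102068, cosh=1.671284, sinh=1.339101; start (x,ẋ)=(0.466206, 1.452045) → end (x,ẋ)=(0.829083, 1.701174)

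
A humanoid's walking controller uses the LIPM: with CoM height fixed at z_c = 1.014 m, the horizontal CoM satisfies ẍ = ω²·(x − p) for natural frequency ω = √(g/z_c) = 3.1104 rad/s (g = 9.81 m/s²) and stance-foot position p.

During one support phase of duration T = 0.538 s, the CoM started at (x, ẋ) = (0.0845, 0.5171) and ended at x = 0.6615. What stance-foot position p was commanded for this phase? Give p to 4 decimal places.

p = -0.0005

ωT = 3.1104·0.538 = 1.673395; cosh(ωT) = 2.758922, sinh(ωT) = 2.571313
x(T) = p + (x₀−p)·cosh(ωT) + (ẋ₀/ω)·sinh(ωT) ⇒ p·(1 − cosh) = x(T) − x₀·cosh − (ẋ₀/ω)·sinh
numerator   = 0.6615 − (0.0845)·2.758922 − (0.5171/3.1104)·2.571313 = 0.000894
denominator = 1 − 2.758922 = -1.758922
p = 0.000894 / -1.758922 = -0.0005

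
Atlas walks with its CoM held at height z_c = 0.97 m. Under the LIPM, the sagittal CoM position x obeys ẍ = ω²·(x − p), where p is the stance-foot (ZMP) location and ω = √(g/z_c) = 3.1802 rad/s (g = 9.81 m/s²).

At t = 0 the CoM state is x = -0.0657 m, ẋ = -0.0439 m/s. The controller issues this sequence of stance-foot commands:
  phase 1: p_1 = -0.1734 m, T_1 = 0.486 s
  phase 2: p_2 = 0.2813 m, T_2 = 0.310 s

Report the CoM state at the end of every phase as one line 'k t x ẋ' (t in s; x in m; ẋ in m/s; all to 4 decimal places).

1 0.4860 0.0598 0.6591
2 0.7960 0.1822 0.1936

phase 1: p=-0.1734, T=0.486, ωT=1.545577, cosh=2.451934, sinh=2.238745; start (x,ẋ)=(-0.065700, -0.043900) → end (x,ẋ)=(0.059769, 0.659147)
phase 2: p=0.2813, T=0.310, ωT=0.985862, cosh=1.526619, sinh=1.153502; start (x,ẋ)=(0.059769, 0.659147) → end (x,ẋ)=(0.182188, 0.193611)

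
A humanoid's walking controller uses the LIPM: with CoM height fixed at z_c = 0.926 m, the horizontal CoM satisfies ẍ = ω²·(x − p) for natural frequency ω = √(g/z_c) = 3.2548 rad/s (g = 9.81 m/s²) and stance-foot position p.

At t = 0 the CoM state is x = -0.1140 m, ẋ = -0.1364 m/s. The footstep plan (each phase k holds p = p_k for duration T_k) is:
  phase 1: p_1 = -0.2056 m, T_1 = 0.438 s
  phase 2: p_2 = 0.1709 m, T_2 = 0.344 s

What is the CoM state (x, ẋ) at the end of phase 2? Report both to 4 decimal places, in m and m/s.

phase 1: p=-0.2056, T=0.438, ωT=1.425602, cosh=2.200363, sinh=1.960000; start (x,ẋ)=(-0.114000, -0.136400) → end (x,ẋ)=(-0.086185, 0.284224)
phase 2: p=0.1709, T=0.344, ωT=1.119651, cosh=1.695089, sinh=1.368696; start (x,ẋ)=(-0.086185, 0.284224) → end (x,ẋ)=(-0.145361, -0.663485)

x = -0.1454, ẋ = -0.6635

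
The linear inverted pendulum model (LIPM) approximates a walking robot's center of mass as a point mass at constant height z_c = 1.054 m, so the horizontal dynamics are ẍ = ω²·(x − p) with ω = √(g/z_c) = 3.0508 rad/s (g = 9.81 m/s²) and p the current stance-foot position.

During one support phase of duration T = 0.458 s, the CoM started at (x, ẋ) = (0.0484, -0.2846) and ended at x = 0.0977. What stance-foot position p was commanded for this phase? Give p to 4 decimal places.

p = -0.1492

ωT = 3.0508·0.458 = 1.397266; cosh(ωT) = 2.145701, sinh(ωT) = 1.898429
x(T) = p + (x₀−p)·cosh(ωT) + (ẋ₀/ω)·sinh(ωT) ⇒ p·(1 − cosh) = x(T) − x₀·cosh − (ẋ₀/ω)·sinh
numerator   = 0.0977 − (0.0484)·2.145701 − (-0.2846/3.0508)·1.898429 = 0.170947
denominator = 1 − 2.145701 = -1.145701
p = 0.170947 / -1.145701 = -0.1492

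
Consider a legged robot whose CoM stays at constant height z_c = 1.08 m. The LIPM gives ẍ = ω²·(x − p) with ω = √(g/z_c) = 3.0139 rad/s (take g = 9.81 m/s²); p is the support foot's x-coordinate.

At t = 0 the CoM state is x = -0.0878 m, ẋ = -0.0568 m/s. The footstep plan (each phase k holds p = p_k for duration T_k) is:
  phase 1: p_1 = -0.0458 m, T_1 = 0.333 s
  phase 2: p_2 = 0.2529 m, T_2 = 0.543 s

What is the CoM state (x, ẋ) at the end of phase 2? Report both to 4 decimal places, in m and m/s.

phase 1: p=-0.0458, T=0.333, ωT=1.003629, cosh=1.547355, sinh=1.180808; start (x,ẋ)=(-0.087800, -0.056800) → end (x,ẋ)=(-0.133042, -0.237361)
phase 2: p=0.2529, T=0.543, ωT=1.636548, cosh=2.666027, sinh=2.471376; start (x,ẋ)=(-0.133042, -0.237361) → end (x,ẋ)=(-0.970667, -3.507496)

x = -0.9707, ẋ = -3.5075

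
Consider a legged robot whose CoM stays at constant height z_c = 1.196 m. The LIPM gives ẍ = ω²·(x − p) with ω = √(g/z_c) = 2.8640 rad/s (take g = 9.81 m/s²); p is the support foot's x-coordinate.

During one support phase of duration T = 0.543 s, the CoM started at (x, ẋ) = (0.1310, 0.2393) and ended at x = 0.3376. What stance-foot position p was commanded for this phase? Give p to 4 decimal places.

ωT = 2.8640·0.543 = 1.555152; cosh(ωT) = 2.473482, sinh(ωT) = 2.262325
x(T) = p + (x₀−p)·cosh(ωT) + (ẋ₀/ω)·sinh(ωT) ⇒ p·(1 − cosh) = x(T) − x₀·cosh − (ẋ₀/ω)·sinh
numerator   = 0.3376 − (0.1310)·2.473482 − (0.2393/2.8640)·2.262325 = -0.175453
denominator = 1 − 2.473482 = -1.473482
p = -0.175453 / -1.473482 = 0.1191

p = 0.1191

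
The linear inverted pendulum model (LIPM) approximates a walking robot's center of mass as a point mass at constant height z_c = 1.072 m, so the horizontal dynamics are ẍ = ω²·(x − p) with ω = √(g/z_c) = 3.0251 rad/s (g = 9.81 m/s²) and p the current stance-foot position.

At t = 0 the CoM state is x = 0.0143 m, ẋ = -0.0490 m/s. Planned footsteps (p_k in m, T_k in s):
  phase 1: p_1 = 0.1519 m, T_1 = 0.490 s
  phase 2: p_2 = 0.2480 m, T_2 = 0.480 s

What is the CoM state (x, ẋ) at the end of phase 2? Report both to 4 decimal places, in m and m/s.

phase 1: p=0.1519, T=0.490, ωT=1.482299, cosh=2.315086, sinh=2.087971; start (x,ẋ)=(0.014300, -0.049000) → end (x,ẋ)=(-0.200476, -0.982565)
phase 2: p=0.2480, T=0.480, ωT=1.452048, cosh=2.252972, sinh=2.018882; start (x,ẋ)=(-0.200476, -0.982565) → end (x,ẋ)=(-1.418146, -4.952680)

x = -1.4181, ẋ = -4.9527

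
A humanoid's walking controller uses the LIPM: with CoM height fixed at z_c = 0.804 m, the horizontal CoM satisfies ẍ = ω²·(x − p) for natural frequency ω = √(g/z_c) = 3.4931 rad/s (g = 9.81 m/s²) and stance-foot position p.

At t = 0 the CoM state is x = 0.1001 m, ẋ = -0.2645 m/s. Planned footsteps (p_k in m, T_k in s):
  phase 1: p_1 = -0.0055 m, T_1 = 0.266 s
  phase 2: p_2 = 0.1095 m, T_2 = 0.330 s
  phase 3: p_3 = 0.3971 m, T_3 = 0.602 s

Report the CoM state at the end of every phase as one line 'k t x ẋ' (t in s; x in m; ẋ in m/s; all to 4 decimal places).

1 0.2660 0.0681 0.0071
2 0.5960 0.0404 -0.1936
3 1.1980 -1.3090 -5.8310

phase 1: p=-0.0055, T=0.266, ωT=0.929165, cosh=1.463638, sinh=1.068755; start (x,ẋ)=(0.100100, -0.264500) → end (x,ẋ)=(0.068133, 0.007101)
phase 2: p=0.1095, T=0.330, ωT=1.152723, cosh=1.741290, sinh=1.425514; start (x,ẋ)=(0.068133, 0.007101) → end (x,ẋ)=(0.040366, -0.193619)
phase 3: p=0.3971, T=0.602, ωT=2.102846, cosh=4.155777, sinh=4.033669; start (x,ẋ)=(0.040366, -0.193619) → end (x,ẋ)=(-1.308988, -5.831019)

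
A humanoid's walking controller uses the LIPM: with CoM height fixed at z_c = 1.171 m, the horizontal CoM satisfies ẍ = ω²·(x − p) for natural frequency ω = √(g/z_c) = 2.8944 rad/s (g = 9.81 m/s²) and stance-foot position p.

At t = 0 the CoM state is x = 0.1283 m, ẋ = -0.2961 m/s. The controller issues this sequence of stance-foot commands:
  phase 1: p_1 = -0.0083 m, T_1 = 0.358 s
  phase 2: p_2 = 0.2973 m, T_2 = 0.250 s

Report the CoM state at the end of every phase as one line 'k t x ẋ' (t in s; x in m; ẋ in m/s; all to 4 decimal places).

phase 1: p=-0.0083, T=0.358, ωT=1.036195, cosh=1.586637, sinh=1.231835; start (x,ẋ)=(0.128300, -0.296100) → end (x,ẋ)=(0.082417, 0.017234)
phase 2: p=0.2973, T=0.250, ωT=0.723600, cosh=1.273423, sinh=0.788420; start (x,ẋ)=(0.082417, 0.017234) → end (x,ẋ)=(0.028357, -0.468418)

1 0.3580 0.0824 0.0172
2 0.6080 0.0284 -0.4684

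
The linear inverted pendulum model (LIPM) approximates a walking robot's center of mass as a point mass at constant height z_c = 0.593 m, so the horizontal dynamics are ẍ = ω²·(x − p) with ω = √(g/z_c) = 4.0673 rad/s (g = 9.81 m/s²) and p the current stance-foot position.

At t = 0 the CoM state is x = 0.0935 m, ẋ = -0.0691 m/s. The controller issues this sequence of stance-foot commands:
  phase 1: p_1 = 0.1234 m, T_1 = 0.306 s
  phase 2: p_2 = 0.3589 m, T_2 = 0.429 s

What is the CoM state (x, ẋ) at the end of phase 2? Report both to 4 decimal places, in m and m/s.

x = -0.8021, ẋ = -4.5522

phase 1: p=0.1234, T=0.306, ωT=1.244594, cosh=1.879791, sinh=1.591733; start (x,ẋ)=(0.093500, -0.069100) → end (x,ẋ)=(0.040152, -0.323468)
phase 2: p=0.3589, T=0.429, ωT=1.744872, cosh=2.949917, sinh=2.775250; start (x,ẋ)=(0.040152, -0.323468) → end (x,ẋ)=(-0.802093, -4.552158)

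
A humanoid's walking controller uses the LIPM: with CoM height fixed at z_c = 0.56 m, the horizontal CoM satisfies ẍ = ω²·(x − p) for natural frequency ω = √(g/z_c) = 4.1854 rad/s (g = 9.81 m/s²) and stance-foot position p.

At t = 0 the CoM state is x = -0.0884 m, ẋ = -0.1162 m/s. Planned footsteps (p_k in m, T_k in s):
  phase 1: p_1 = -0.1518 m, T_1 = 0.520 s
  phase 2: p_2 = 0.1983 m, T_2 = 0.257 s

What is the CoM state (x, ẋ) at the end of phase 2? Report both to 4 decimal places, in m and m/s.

x = 0.0876, ẋ = 0.0218

phase 1: p=-0.1518, T=0.520, ωT=2.176408, cosh=4.464018, sinh=4.350570; start (x,ẋ)=(-0.088400, -0.116200) → end (x,ẋ)=(0.010433, 0.635724)
phase 2: p=0.1983, T=0.257, ωT=1.075648, cosh=1.636484, sinh=1.295407; start (x,ẋ)=(0.010433, 0.635724) → end (x,ẋ)=(0.087619, 0.021775)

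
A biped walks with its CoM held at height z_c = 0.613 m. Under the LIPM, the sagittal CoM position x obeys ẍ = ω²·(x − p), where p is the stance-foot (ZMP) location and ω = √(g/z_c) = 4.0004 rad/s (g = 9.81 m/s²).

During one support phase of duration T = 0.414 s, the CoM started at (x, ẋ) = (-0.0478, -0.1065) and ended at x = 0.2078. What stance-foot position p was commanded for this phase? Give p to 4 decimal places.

p = -0.2360

ωT = 4.0004·0.414 = 1.656166; cosh(ωT) = 2.715026, sinh(ωT) = 2.524157
x(T) = p + (x₀−p)·cosh(ωT) + (ẋ₀/ω)·sinh(ωT) ⇒ p·(1 − cosh) = x(T) − x₀·cosh − (ẋ₀/ω)·sinh
numerator   = 0.2078 − (-0.0478)·2.715026 − (-0.1065/4.0004)·2.524157 = 0.404777
denominator = 1 − 2.715026 = -1.715026
p = 0.404777 / -1.715026 = -0.2360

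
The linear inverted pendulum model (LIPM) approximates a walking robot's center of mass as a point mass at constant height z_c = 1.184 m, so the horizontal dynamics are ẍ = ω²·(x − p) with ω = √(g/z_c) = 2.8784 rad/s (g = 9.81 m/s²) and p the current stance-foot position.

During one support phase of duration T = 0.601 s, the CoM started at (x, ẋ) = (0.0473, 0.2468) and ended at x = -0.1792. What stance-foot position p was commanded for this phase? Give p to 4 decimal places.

ωT = 2.8784·0.601 = 1.729918; cosh(ωT) = 2.908746, sinh(ωT) = 2.731447
x(T) = p + (x₀−p)·cosh(ωT) + (ẋ₀/ω)·sinh(ωT) ⇒ p·(1 − cosh) = x(T) − x₀·cosh − (ẋ₀/ω)·sinh
numerator   = -0.1792 − (0.0473)·2.908746 − (0.2468/2.8784)·2.731447 = -0.550984
denominator = 1 − 2.908746 = -1.908746
p = -0.550984 / -1.908746 = 0.2887

p = 0.2887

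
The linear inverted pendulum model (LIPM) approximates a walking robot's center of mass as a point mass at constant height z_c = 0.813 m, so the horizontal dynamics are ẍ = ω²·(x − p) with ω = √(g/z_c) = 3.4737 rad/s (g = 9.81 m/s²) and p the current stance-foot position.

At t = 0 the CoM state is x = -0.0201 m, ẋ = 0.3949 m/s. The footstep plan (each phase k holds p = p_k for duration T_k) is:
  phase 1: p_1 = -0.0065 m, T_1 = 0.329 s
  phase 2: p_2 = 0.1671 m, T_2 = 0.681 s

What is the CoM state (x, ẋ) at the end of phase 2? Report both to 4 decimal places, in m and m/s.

x = 0.9038, ẋ = 2.6289

phase 1: p=-0.0065, T=0.329, ωT=1.142847, cosh=1.727297, sinh=1.408387; start (x,ẋ)=(-0.020100, 0.394900) → end (x,ẋ)=(0.130118, 0.615574)
phase 2: p=0.1671, T=0.681, ωT=2.365590, cosh=5.372106, sinh=5.278212; start (x,ẋ)=(0.130118, 0.615574) → end (x,ẋ)=(0.903781, 2.628870)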